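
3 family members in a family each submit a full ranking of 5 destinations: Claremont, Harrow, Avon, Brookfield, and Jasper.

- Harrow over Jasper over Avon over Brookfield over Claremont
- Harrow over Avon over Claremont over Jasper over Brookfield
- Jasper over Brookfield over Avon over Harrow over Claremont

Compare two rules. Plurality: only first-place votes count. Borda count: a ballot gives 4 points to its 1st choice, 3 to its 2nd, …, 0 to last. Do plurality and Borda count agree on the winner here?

Yes

Plurality first-place counts: Claremont 0, Harrow 2, Avon 0, Brookfield 0, Jasper 1 → Harrow.
Borda totals: Claremont 2, Harrow 9, Avon 7, Brookfield 4, Jasper 8 → Harrow.
The two rules agree on Harrow.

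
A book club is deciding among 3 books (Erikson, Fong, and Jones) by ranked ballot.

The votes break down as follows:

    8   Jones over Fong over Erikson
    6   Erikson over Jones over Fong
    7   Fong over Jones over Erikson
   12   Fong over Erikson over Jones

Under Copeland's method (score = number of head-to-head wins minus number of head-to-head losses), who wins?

Pairwise results:
  Erikson vs Fong: Fong wins 27–6.
  Erikson vs Jones: Erikson wins 18–15.
  Fong vs Jones: Fong wins 19–14.
Copeland scores (wins − losses):
  Erikson: 1 − 1 = 0
  Fong: 2 − 0 = 2
  Jones: 0 − 2 = -2
Fong has the best Copeland score.

Fong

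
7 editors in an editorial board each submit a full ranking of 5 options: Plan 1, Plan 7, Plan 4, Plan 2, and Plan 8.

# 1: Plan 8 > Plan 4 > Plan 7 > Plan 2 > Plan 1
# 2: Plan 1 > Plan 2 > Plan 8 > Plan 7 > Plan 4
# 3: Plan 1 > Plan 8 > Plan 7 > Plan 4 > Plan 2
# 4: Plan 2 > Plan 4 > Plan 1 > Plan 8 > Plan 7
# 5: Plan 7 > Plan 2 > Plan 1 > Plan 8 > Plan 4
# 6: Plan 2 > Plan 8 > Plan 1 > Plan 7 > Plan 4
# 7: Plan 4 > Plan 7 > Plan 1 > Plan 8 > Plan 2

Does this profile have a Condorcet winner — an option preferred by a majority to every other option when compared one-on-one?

Head-to-head results (7 voters total):
Plan 1 vs Plan 7: Plan 1 wins 4–3.
Plan 1 vs Plan 4: Plan 1 wins 4–3.
Plan 1 vs Plan 2: Plan 2 wins 4–3.
Plan 1 vs Plan 8: Plan 1 wins 5–2.
Plan 7 vs Plan 4: Plan 7 wins 4–3.
Plan 7 vs Plan 2: Plan 7 wins 4–3.
Plan 7 vs Plan 8: Plan 8 wins 5–2.
Plan 4 vs Plan 2: Plan 2 wins 4–3.
Plan 4 vs Plan 8: Plan 8 wins 5–2.
Plan 2 vs Plan 8: Plan 2 wins 4–3.
No candidate beats all others: Plan 1 beats Plan 7 beats Plan 2 beats Plan 1, a majority cycle.

No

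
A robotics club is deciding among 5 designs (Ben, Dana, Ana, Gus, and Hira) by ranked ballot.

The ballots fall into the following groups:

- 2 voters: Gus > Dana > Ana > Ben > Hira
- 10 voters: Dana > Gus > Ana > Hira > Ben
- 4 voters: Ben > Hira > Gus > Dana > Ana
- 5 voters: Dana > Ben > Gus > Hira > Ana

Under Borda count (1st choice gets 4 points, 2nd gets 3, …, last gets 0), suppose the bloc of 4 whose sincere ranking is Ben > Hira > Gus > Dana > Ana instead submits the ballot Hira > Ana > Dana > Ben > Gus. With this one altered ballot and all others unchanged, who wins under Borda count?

Dana

Borda totals with the altered ballot: Ben 21, Dana 74, Ana 36, Gus 48, Hira 31.
The winner is unchanged: still Dana.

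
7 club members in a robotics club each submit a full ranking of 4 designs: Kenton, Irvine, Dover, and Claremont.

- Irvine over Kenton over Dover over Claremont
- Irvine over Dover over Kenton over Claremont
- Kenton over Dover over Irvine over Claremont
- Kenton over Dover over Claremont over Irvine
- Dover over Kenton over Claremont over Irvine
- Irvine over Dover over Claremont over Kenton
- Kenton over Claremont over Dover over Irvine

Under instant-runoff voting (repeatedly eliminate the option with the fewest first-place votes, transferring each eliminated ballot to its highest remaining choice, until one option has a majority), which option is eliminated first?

Claremont

Round 1: Kenton 3, Irvine 3, Dover 1, Claremont 0. Claremont has the fewest and is eliminated.
Round 2: Kenton 3, Irvine 3, Dover 1. Dover has the fewest and is eliminated.
Round 3: Kenton 4, Irvine 3. Kenton has a majority.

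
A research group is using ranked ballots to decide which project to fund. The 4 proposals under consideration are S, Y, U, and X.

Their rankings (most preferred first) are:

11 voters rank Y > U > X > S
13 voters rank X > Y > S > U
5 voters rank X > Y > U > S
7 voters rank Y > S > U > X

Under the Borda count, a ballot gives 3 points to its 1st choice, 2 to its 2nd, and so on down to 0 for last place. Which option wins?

Borda scores:
  S: 11·0 + 13·1 + 5·0 + 7·2 = 27
  Y: 11·3 + 13·2 + 5·2 + 7·3 = 90
  U: 11·2 + 13·0 + 5·1 + 7·1 = 34
  X: 11·1 + 13·3 + 5·3 + 7·0 = 65
Y has the highest total.

Y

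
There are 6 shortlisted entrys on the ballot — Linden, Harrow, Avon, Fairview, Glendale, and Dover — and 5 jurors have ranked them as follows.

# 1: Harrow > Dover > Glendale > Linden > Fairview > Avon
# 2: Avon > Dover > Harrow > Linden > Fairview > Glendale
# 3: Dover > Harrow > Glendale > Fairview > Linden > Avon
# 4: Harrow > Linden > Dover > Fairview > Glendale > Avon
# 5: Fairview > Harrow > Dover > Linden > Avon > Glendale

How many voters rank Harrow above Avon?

4

Ballots ranking Harrow above Avon: 4.
Ballots ranking Avon above Harrow: 1.
So 4 of 5 voters prefer Harrow to Avon.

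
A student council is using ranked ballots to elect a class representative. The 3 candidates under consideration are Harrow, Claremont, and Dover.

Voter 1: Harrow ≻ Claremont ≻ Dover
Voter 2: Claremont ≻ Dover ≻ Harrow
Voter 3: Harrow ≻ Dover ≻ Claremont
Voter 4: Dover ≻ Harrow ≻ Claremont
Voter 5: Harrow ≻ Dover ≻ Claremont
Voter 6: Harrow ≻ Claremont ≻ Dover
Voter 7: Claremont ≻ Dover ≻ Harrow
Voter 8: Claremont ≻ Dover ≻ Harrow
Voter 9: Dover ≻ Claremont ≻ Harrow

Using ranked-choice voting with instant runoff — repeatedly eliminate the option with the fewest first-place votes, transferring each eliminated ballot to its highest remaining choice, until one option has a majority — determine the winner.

Round 1: Harrow 4, Claremont 3, Dover 2. Dover has the fewest and is eliminated.
Round 2: Harrow 5, Claremont 4. Harrow has a majority.

Harrow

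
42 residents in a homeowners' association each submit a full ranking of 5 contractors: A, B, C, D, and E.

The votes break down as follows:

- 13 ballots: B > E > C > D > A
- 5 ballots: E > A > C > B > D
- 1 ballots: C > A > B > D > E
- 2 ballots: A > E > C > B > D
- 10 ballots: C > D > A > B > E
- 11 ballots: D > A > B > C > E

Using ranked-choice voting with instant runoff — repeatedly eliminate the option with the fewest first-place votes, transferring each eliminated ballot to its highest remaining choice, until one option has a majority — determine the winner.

B

Round 1: B 13, C 11, D 11, E 5, A 2. A has the fewest and is eliminated.
Round 2: B 13, C 11, D 11, E 7. E has the fewest and is eliminated.
Round 3: C 18, B 13, D 11. D has the fewest and is eliminated.
Round 4: B 24, C 18. B has a majority.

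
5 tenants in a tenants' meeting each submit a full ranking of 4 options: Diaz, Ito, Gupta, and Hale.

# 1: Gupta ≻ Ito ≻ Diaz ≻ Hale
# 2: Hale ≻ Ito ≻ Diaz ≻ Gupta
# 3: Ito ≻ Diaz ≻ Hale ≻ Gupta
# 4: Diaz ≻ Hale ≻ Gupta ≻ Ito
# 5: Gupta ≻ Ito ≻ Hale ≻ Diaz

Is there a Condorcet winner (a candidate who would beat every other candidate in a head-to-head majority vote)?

No

Head-to-head results (5 voters total):
Diaz vs Ito: Ito wins 4–1.
Diaz vs Gupta: Diaz wins 3–2.
Diaz vs Hale: Diaz wins 3–2.
Ito vs Gupta: Gupta wins 3–2.
Ito vs Hale: Ito wins 3–2.
Gupta vs Hale: Hale wins 3–2.
No candidate beats all others: Diaz beats Gupta beats Ito beats Diaz, a majority cycle.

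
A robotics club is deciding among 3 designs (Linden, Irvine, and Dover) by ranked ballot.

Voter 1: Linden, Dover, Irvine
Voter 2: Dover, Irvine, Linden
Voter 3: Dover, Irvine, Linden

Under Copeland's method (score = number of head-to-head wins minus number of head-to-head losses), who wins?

Pairwise results:
  Linden vs Irvine: Irvine wins 2–1.
  Linden vs Dover: Dover wins 2–1.
  Irvine vs Dover: Dover wins 3–0.
Copeland scores (wins − losses):
  Linden: 0 − 2 = -2
  Irvine: 1 − 1 = 0
  Dover: 2 − 0 = 2
Dover has the best Copeland score.

Dover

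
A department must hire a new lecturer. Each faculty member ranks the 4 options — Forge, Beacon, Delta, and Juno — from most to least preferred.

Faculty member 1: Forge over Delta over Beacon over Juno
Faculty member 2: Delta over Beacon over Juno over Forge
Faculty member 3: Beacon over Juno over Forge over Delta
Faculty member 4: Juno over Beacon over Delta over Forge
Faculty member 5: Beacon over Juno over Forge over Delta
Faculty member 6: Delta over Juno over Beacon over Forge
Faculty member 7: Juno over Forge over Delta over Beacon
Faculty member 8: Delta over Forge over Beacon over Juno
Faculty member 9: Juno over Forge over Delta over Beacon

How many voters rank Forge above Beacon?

4

Ballots ranking Forge above Beacon: 4.
Ballots ranking Beacon above Forge: 5.
So 4 of 9 voters prefer Forge to Beacon.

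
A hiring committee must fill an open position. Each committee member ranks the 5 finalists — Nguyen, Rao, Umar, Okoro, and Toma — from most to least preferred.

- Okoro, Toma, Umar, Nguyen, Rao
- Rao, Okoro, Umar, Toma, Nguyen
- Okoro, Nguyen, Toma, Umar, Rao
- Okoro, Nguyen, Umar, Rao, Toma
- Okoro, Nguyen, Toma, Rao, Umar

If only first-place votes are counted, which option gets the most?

Okoro

First-place vote totals:
  Nguyen: 0
  Rao: 1
  Umar: 0
  Okoro: 4
  Toma: 0
Okoro has the most first-place votes.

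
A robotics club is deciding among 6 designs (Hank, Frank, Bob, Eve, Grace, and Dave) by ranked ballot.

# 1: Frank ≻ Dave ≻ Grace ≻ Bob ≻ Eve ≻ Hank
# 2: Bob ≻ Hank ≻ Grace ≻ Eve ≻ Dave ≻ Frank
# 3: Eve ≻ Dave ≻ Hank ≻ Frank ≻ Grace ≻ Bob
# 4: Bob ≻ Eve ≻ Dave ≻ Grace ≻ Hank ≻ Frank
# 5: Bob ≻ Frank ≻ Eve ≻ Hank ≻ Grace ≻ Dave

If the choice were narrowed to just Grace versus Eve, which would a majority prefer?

Eve

Ballots ranking Grace above Eve: 2.
Ballots ranking Eve above Grace: 3.
Eve wins the head-to-head, 3–2.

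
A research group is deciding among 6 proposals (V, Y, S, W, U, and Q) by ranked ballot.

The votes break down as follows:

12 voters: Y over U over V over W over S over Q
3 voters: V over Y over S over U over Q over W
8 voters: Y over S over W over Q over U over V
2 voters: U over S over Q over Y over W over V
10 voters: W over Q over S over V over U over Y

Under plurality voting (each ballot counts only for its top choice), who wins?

First-place vote totals:
  V: 3
  Y: 20
  S: 0
  W: 10
  U: 2
  Q: 0
Y has the most first-place votes.

Y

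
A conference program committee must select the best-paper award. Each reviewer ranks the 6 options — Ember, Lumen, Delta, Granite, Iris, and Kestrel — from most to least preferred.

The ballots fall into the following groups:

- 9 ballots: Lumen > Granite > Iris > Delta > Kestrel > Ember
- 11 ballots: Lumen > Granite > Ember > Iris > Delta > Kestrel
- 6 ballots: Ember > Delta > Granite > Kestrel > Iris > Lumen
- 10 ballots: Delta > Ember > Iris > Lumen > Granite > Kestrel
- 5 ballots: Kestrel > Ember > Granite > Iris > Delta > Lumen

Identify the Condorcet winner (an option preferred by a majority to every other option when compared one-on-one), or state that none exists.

Ember

Head-to-head results (41 voters total):
Ember vs Lumen: Ember wins 21–20.
Ember vs Delta: Ember wins 22–19.
Ember vs Granite: Ember wins 21–20.
Ember vs Iris: Ember wins 32–9.
Ember vs Kestrel: Ember wins 27–14.
Lumen vs Delta: Delta wins 21–20.
Lumen vs Granite: Lumen wins 30–11.
Lumen vs Iris: Iris wins 21–20.
Lumen vs Kestrel: Lumen wins 30–11.
Delta vs Granite: Granite wins 25–16.
Delta vs Iris: Iris wins 25–16.
Delta vs Kestrel: Delta wins 36–5.
Granite vs Iris: Granite wins 31–10.
Granite vs Kestrel: Granite wins 36–5.
Iris vs Kestrel: Iris wins 30–11.
Ember beats each rival — Lumen (21–20), Delta (22–19), Granite (21–20), Iris (32–9), Kestrel (27–14) — so Ember is the Condorcet winner.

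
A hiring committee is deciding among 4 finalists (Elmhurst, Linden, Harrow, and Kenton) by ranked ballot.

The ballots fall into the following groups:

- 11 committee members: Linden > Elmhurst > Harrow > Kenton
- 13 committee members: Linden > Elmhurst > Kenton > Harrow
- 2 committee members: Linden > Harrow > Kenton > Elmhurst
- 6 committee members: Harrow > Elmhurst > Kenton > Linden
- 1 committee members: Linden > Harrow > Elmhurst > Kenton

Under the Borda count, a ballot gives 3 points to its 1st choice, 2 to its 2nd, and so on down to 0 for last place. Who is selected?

Borda scores:
  Elmhurst: 11·2 + 13·2 + 2·0 + 6·2 + 1 = 61
  Linden: 11·3 + 13·3 + 2·3 + 6·0 + 3 = 81
  Harrow: 11·1 + 13·0 + 2·2 + 6·3 + 2 = 35
  Kenton: 11·0 + 13·1 + 2·1 + 6·1 + 0 = 21
Linden has the highest total.

Linden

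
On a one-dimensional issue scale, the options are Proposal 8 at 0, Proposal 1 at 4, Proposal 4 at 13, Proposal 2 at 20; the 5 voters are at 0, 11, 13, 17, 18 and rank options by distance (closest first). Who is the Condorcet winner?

Proposal 4

With single-peaked preferences on a line, the Condorcet winner is the candidate closest to the median voter.
The median voter (position 13) is closest to Proposal 4 at 13.
Check: Proposal 4 vs Proposal 8 — voters closer to Proposal 4: 4 of 5.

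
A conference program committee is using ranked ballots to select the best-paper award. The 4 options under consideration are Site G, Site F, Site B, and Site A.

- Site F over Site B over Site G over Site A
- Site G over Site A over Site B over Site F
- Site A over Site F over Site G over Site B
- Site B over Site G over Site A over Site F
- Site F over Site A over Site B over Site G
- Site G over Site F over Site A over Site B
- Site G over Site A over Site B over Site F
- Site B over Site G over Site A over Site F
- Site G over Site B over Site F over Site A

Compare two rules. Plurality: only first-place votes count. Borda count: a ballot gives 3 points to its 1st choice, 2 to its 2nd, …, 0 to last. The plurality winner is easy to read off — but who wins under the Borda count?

Plurality first-place counts: Site G 4, Site F 2, Site B 2, Site A 1 → Site G.
Borda totals: Site G 18, Site F 11, Site B 13, Site A 12 → Site G.

Site G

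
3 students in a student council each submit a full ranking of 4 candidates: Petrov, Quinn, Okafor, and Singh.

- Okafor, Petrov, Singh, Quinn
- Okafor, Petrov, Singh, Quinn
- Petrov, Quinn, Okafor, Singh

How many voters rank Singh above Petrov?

0

Ballots ranking Singh above Petrov: 0.
Ballots ranking Petrov above Singh: 3.
So 0 of 3 voters prefer Singh to Petrov.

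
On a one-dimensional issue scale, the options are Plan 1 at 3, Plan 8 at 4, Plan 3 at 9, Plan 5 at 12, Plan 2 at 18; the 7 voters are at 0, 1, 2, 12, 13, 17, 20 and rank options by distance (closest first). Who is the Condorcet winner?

With single-peaked preferences on a line, the Condorcet winner is the candidate closest to the median voter.
The median voter (position 12) is closest to Plan 5 at 12.
Check: Plan 5 vs Plan 1 — voters closer to Plan 5: 4 of 7.

Plan 5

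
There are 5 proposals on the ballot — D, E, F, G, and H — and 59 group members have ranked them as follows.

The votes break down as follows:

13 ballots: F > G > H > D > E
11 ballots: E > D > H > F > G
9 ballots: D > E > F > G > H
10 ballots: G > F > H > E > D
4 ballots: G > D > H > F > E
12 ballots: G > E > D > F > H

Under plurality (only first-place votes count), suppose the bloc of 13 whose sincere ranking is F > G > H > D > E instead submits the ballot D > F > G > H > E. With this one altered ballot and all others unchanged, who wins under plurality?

G

First-place totals with the altered ballot: D 22, E 11, F 0, G 26, H 0.
The winner is unchanged: still G.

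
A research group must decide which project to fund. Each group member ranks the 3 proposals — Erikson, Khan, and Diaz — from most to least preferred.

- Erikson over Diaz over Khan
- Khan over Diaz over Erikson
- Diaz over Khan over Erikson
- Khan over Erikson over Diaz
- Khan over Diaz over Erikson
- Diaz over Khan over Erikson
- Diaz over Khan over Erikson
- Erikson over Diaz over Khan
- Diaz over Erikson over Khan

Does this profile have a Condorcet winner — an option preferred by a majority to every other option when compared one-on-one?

Head-to-head results (9 voters total):
Erikson vs Khan: Khan wins 6–3.
Erikson vs Diaz: Diaz wins 6–3.
Khan vs Diaz: Diaz wins 6–3.
Diaz beats each rival — Erikson (6–3), Khan (6–3) — so Diaz is the Condorcet winner.

Yes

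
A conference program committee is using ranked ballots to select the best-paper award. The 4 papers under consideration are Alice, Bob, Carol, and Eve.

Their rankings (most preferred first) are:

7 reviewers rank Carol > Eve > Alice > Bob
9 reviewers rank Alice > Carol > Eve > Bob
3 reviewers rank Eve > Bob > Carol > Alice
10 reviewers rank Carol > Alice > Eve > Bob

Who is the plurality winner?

Carol

First-place vote totals:
  Alice: 9
  Bob: 0
  Carol: 17
  Eve: 3
Carol has the most first-place votes.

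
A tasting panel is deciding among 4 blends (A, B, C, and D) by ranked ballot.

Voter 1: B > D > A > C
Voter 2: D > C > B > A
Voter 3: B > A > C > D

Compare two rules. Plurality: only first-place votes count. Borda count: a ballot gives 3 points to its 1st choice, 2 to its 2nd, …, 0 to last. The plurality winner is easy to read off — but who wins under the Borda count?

B

Plurality first-place counts: A 0, B 2, C 0, D 1 → B.
Borda totals: A 3, B 7, C 3, D 5 → B.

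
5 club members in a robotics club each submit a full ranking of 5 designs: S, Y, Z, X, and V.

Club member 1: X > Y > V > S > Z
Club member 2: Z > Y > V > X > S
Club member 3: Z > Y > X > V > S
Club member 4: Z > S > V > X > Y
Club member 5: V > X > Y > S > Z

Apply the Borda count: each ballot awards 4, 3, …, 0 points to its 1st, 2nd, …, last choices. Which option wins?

Z

Borda scores:
  S: 1 + 0 + 0 + 3 + 1 = 5
  Y: 3 + 3 + 3 + 0 + 2 = 11
  Z: 0 + 4 + 4 + 4 + 0 = 12
  X: 4 + 1 + 2 + 1 + 3 = 11
  V: 2 + 2 + 1 + 2 + 4 = 11
Z has the highest total.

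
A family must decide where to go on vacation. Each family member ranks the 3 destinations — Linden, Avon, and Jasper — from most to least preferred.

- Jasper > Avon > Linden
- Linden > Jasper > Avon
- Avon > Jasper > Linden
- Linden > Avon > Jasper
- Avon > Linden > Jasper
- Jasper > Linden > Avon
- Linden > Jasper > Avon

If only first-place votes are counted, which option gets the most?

First-place vote totals:
  Linden: 3
  Avon: 2
  Jasper: 2
Linden has the most first-place votes.

Linden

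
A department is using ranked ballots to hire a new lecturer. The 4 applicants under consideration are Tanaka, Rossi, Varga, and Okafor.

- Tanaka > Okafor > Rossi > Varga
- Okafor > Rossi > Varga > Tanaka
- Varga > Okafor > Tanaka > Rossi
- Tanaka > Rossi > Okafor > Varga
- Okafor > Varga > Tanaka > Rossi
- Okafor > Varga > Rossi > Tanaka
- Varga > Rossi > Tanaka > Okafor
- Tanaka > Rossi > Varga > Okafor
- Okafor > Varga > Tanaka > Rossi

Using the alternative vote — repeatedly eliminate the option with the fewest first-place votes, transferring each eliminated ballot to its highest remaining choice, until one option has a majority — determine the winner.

Round 1: Okafor 4, Tanaka 3, Varga 2, Rossi 0. Rossi has the fewest and is eliminated.
Round 2: Okafor 4, Tanaka 3, Varga 2. Varga has the fewest and is eliminated.
Round 3: Okafor 5, Tanaka 4. Okafor has a majority.

Okafor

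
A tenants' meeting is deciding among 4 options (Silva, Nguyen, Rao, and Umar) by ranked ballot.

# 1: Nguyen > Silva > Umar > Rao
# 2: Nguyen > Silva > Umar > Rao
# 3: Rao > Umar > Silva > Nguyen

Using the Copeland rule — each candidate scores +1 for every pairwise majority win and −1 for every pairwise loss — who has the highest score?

Pairwise results:
  Silva vs Nguyen: Nguyen wins 2–1.
  Silva vs Rao: Silva wins 2–1.
  Silva vs Umar: Silva wins 2–1.
  Nguyen vs Rao: Nguyen wins 2–1.
  Nguyen vs Umar: Nguyen wins 2–1.
  Rao vs Umar: Umar wins 2–1.
Copeland scores (wins − losses):
  Silva: 2 − 1 = 1
  Nguyen: 3 − 0 = 3
  Rao: 0 − 3 = -3
  Umar: 1 − 2 = -1
Nguyen has the best Copeland score.

Nguyen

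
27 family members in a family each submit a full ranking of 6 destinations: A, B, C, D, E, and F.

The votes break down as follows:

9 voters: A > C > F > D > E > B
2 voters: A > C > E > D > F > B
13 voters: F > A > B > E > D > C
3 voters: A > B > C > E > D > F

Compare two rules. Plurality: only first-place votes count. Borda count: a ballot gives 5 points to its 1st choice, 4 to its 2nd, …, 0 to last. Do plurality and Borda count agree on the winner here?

Yes

Plurality first-place counts: A 14, B 0, C 0, D 0, E 0, F 13 → A.
Borda totals: A 122, B 51, C 53, D 38, E 47, F 94 → A.
The two rules agree on A.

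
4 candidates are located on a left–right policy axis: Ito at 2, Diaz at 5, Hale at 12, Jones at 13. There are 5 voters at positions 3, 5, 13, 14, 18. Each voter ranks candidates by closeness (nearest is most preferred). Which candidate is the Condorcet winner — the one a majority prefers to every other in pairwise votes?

With single-peaked preferences on a line, the Condorcet winner is the candidate closest to the median voter.
The median voter (position 13) is closest to Jones at 13.
Check: Jones vs Diaz — voters closer to Jones: 3 of 5.

Jones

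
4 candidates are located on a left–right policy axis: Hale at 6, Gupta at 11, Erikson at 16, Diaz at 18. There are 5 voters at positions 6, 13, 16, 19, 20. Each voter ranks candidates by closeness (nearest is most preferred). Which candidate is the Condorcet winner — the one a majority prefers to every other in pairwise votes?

With single-peaked preferences on a line, the Condorcet winner is the candidate closest to the median voter.
The median voter (position 16) is closest to Erikson at 16.
Check: Erikson vs Hale — voters closer to Erikson: 4 of 5.

Erikson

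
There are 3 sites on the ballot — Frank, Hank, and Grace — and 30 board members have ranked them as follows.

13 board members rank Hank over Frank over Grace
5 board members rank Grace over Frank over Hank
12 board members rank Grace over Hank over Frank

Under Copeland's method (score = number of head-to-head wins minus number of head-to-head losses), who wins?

Grace

Pairwise results:
  Frank vs Hank: Hank wins 25–5.
  Frank vs Grace: Grace wins 17–13.
  Hank vs Grace: Grace wins 17–13.
Copeland scores (wins − losses):
  Frank: 0 − 2 = -2
  Hank: 1 − 1 = 0
  Grace: 2 − 0 = 2
Grace has the best Copeland score.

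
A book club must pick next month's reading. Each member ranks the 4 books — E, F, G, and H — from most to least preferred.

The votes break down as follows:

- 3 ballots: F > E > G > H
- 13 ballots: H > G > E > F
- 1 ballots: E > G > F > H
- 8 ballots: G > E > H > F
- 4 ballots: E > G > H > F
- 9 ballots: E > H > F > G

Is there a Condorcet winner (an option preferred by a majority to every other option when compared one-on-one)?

No

Head-to-head results (38 voters total):
E vs F: E wins 35–3.
E vs G: G wins 21–17.
E vs H: E wins 25–13.
F vs G: G wins 26–12.
F vs H: H wins 34–4.
G vs H: H wins 22–16.
No candidate beats all others: E beats H beats G beats E, a majority cycle.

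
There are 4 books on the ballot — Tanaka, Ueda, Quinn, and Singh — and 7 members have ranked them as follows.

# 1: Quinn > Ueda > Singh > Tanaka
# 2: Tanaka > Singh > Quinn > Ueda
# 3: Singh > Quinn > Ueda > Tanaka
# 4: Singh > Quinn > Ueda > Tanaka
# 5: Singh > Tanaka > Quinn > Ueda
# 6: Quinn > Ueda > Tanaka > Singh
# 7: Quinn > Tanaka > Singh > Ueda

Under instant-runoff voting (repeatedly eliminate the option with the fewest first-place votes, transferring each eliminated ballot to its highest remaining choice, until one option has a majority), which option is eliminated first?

Ueda

Round 1: Quinn 3, Singh 3, Tanaka 1, Ueda 0. Ueda has the fewest and is eliminated.
Round 2: Quinn 3, Singh 3, Tanaka 1. Tanaka has the fewest and is eliminated.
Round 3: Singh 4, Quinn 3. Singh has a majority.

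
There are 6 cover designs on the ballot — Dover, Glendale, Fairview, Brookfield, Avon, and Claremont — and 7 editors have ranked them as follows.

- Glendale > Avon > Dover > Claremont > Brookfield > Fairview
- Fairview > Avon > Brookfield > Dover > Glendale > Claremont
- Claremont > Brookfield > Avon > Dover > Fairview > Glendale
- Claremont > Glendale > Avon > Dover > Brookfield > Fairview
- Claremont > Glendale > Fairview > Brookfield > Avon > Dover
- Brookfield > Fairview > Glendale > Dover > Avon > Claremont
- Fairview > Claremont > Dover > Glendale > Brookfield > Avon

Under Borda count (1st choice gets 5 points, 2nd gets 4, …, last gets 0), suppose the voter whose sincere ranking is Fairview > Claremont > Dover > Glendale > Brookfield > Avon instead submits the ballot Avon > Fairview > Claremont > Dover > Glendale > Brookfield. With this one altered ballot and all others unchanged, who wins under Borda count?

Avon

Borda totals with the altered ballot: Dover 13, Glendale 18, Fairview 17, Brookfield 16, Avon 21, Claremont 20.
The switch changes the winner from Claremont to Avon.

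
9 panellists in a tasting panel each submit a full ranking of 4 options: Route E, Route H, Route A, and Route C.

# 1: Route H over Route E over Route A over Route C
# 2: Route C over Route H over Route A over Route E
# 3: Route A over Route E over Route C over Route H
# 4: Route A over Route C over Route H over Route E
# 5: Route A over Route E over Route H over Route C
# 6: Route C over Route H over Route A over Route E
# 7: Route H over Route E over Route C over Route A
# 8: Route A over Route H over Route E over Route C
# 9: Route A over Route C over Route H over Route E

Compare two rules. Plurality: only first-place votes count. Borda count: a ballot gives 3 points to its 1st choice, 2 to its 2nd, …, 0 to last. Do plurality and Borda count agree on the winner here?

Yes

Plurality first-place counts: Route E 0, Route H 2, Route A 5, Route C 2 → Route A.
Borda totals: Route E 9, Route H 15, Route A 18, Route C 12 → Route A.
The two rules agree on Route A.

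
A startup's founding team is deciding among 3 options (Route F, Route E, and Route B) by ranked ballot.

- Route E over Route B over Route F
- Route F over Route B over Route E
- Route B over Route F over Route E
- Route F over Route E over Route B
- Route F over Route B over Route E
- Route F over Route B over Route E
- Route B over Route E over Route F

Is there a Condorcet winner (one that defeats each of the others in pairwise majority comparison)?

Head-to-head results (7 voters total):
Route F vs Route E: Route F wins 5–2.
Route F vs Route B: Route F wins 4–3.
Route E vs Route B: Route B wins 5–2.
Route F beats each rival — Route E (5–2), Route B (4–3) — so Route F is the Condorcet winner.

Yes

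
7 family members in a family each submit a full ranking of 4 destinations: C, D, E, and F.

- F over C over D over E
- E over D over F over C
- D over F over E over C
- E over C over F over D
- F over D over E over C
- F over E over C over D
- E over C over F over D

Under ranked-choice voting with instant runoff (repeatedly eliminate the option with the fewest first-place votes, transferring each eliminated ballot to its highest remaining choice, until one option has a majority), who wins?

F

Round 1: E 3, F 3, D 1, C 0. C has the fewest and is eliminated.
Round 2: E 3, F 3, D 1. D has the fewest and is eliminated.
Round 3: F 4, E 3. F has a majority.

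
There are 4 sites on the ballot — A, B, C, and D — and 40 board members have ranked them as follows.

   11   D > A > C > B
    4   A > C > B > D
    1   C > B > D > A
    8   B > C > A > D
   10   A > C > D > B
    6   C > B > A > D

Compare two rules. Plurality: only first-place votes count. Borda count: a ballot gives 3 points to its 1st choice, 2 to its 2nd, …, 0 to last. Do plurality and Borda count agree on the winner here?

Plurality first-place counts: A 14, B 8, C 7, D 11 → A.
Borda totals: A 78, B 42, C 76, D 44 → A.
The two rules agree on A.

Yes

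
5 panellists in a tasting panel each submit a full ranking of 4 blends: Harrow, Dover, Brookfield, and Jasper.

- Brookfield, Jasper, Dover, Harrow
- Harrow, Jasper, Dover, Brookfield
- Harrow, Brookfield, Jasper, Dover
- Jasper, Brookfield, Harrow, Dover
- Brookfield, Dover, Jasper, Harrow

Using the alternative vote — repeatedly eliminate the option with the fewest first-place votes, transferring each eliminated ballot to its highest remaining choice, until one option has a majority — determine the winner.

Brookfield

Round 1: Harrow 2, Brookfield 2, Jasper 1, Dover 0. Dover has the fewest and is eliminated.
Round 2: Harrow 2, Brookfield 2, Jasper 1. Jasper has the fewest and is eliminated.
Round 3: Brookfield 3, Harrow 2. Brookfield has a majority.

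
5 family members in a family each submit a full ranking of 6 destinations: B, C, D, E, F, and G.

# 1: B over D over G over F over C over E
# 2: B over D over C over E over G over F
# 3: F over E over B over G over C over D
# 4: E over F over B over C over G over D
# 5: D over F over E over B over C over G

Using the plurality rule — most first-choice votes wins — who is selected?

B

First-place vote totals:
  B: 2
  C: 0
  D: 1
  E: 1
  F: 1
  G: 0
B has the most first-place votes.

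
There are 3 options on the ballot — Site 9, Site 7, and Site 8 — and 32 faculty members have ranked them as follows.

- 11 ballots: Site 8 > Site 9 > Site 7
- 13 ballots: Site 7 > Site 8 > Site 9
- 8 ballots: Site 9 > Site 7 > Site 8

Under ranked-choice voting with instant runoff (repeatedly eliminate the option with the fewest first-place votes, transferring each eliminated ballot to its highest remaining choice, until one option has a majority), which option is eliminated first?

Round 1: Site 7 13, Site 8 11, Site 9 8. Site 9 has the fewest and is eliminated.
Round 2: Site 7 21, Site 8 11. Site 7 has a majority.

Site 9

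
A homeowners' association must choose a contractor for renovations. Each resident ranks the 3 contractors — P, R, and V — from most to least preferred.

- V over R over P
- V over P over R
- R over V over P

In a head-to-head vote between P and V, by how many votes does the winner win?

3

Ballots ranking P above V: 0.
Ballots ranking V above P: 3.
V wins 3–0, a margin of 3.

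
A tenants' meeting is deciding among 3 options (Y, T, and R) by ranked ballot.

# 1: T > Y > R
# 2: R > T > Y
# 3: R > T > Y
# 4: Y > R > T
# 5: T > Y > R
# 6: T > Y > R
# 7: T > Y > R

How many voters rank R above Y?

2

Ballots ranking R above Y: 2.
Ballots ranking Y above R: 5.
So 2 of 7 voters prefer R to Y.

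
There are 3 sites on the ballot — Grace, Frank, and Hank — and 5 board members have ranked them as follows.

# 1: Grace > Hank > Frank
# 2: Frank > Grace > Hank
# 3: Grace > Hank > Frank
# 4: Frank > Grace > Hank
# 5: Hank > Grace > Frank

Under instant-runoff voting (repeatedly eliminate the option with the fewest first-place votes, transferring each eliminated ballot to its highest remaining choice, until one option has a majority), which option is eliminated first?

Round 1: Grace 2, Frank 2, Hank 1. Hank has the fewest and is eliminated.
Round 2: Grace 3, Frank 2. Grace has a majority.

Hank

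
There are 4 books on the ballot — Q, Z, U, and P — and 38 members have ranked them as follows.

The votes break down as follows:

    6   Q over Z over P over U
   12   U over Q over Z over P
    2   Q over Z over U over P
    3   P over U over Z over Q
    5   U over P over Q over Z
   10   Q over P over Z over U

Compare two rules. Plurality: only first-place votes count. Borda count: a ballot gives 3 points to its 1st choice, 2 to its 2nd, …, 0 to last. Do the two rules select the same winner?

Plurality first-place counts: Q 18, Z 0, U 17, P 3 → Q.
Borda totals: Q 83, Z 41, U 59, P 45 → Q.
The two rules agree on Q.

Yes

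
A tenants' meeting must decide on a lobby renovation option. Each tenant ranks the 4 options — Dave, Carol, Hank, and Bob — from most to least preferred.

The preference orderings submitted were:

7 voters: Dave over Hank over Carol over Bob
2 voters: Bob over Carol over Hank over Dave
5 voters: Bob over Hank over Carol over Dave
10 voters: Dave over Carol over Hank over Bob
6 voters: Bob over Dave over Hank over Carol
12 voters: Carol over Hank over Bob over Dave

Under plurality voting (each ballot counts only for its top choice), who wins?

First-place vote totals:
  Dave: 17
  Carol: 12
  Hank: 0
  Bob: 13
Dave has the most first-place votes.

Dave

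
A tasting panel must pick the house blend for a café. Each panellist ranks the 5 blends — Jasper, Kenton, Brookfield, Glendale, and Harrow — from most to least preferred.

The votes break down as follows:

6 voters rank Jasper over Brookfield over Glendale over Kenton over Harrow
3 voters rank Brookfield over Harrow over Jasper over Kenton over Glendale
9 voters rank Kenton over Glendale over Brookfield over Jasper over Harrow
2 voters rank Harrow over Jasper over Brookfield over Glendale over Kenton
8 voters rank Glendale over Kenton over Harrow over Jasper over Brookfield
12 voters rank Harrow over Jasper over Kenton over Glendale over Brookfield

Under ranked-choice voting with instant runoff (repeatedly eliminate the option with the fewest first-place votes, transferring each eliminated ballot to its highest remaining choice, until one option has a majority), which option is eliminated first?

Brookfield

Round 1: Harrow 14, Kenton 9, Glendale 8, Jasper 6, Brookfield 3. Brookfield has the fewest and is eliminated.
Round 2: Harrow 17, Kenton 9, Glendale 8, Jasper 6. Jasper has the fewest and is eliminated.
Round 3: Harrow 17, Glendale 14, Kenton 9. Kenton has the fewest and is eliminated.
Round 4: Glendale 23, Harrow 17. Glendale has a majority.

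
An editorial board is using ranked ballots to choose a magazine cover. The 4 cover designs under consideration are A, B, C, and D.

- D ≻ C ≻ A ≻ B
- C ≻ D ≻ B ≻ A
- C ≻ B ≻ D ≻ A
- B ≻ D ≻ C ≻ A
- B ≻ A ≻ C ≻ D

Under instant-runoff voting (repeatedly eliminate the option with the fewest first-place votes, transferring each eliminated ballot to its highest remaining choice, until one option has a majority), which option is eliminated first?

Round 1: B 2, C 2, D 1, A 0. A has the fewest and is eliminated.
Round 2: B 2, C 2, D 1. D has the fewest and is eliminated.
Round 3: C 3, B 2. C has a majority.

A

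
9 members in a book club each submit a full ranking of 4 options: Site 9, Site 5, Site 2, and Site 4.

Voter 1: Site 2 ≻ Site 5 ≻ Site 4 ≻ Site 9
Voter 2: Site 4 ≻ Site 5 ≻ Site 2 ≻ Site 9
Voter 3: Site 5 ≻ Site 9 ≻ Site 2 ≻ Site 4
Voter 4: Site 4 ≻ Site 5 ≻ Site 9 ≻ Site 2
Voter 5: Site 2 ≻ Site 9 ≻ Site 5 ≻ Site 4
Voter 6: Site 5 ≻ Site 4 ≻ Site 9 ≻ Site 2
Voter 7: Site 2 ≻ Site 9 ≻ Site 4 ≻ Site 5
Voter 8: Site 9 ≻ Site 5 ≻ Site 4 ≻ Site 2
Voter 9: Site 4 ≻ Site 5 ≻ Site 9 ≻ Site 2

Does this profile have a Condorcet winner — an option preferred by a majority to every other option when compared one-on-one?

Yes

Head-to-head results (9 voters total):
Site 9 vs Site 5: Site 5 wins 6–3.
Site 9 vs Site 2: Site 9 wins 5–4.
Site 9 vs Site 4: Site 4 wins 5–4.
Site 5 vs Site 2: Site 5 wins 6–3.
Site 5 vs Site 4: Site 5 wins 5–4.
Site 2 vs Site 4: Site 4 wins 5–4.
Site 5 beats each rival — Site 9 (6–3), Site 2 (6–3), Site 4 (5–4) — so Site 5 is the Condorcet winner.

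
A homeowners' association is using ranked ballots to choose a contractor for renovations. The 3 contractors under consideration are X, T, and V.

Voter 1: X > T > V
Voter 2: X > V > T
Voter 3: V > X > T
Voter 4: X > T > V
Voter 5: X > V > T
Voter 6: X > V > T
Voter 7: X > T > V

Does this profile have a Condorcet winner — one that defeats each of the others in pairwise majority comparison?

Yes

Head-to-head results (7 voters total):
X vs T: X wins 7–0.
X vs V: X wins 6–1.
T vs V: V wins 4–3.
X beats each rival — T (7–0), V (6–1) — so X is the Condorcet winner.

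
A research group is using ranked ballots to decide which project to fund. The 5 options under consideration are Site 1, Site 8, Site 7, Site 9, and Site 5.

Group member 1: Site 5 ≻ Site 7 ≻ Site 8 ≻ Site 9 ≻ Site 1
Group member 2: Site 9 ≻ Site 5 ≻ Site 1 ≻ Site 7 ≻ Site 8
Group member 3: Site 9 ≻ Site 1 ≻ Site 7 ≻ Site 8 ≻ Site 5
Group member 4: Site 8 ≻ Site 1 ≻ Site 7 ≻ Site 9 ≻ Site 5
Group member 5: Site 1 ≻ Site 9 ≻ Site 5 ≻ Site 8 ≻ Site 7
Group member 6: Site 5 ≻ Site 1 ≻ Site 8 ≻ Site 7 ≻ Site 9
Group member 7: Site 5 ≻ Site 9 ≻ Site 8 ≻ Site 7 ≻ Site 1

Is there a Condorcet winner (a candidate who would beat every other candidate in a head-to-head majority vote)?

Yes

Head-to-head results (7 voters total):
Site 1 vs Site 8: Site 1 wins 4–3.
Site 1 vs Site 7: Site 1 wins 5–2.
Site 1 vs Site 9: Site 9 wins 4–3.
Site 1 vs Site 5: Site 5 wins 4–3.
Site 8 vs Site 7: Site 8 wins 4–3.
Site 8 vs Site 9: Site 9 wins 4–3.
Site 8 vs Site 5: Site 5 wins 5–2.
Site 7 vs Site 9: Site 9 wins 4–3.
Site 7 vs Site 5: Site 5 wins 5–2.
Site 9 vs Site 5: Site 9 wins 4–3.
Site 9 beats each rival — Site 1 (4–3), Site 8 (4–3), Site 7 (4–3), Site 5 (4–3) — so Site 9 is the Condorcet winner.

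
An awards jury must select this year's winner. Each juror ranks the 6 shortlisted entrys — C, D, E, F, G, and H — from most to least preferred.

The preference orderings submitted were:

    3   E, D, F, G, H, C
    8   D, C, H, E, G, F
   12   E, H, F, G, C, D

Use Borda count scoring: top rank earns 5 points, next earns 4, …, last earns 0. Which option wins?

Borda scores:
  C: 3·0 + 8·4 + 12·1 = 44
  D: 3·4 + 8·5 + 12·0 = 52
  E: 3·5 + 8·2 + 12·5 = 91
  F: 3·3 + 8·0 + 12·3 = 45
  G: 3·2 + 8·1 + 12·2 = 38
  H: 3·1 + 8·3 + 12·4 = 75
E has the highest total.

E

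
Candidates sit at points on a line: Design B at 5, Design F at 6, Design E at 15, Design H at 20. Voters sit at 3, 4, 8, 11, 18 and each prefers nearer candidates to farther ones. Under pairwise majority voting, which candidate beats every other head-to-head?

Design F

With single-peaked preferences on a line, the Condorcet winner is the candidate closest to the median voter.
The median voter (position 8) is closest to Design F at 6.
Check: Design F vs Design H — voters closer to Design F: 4 of 5.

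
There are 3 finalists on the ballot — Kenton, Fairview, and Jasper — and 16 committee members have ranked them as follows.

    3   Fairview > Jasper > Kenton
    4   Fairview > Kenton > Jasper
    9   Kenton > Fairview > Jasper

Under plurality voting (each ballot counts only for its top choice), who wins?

Kenton

First-place vote totals:
  Kenton: 9
  Fairview: 7
  Jasper: 0
Kenton has the most first-place votes.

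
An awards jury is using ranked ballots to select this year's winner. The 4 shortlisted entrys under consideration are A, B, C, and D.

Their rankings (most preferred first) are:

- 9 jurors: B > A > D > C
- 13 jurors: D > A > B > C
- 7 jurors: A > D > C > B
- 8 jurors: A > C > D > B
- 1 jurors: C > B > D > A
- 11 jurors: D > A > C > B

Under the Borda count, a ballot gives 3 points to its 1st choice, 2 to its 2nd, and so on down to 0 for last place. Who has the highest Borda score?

A

Borda scores:
  A: 9·2 + 13·2 + 7·3 + 8·3 + 0 + 11·2 = 111
  B: 9·3 + 13·1 + 7·0 + 8·0 + 2 + 11·0 = 42
  C: 9·0 + 13·0 + 7·1 + 8·2 + 3 + 11·1 = 37
  D: 9·1 + 13·3 + 7·2 + 8·1 + 1 + 11·3 = 104
A has the highest total.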